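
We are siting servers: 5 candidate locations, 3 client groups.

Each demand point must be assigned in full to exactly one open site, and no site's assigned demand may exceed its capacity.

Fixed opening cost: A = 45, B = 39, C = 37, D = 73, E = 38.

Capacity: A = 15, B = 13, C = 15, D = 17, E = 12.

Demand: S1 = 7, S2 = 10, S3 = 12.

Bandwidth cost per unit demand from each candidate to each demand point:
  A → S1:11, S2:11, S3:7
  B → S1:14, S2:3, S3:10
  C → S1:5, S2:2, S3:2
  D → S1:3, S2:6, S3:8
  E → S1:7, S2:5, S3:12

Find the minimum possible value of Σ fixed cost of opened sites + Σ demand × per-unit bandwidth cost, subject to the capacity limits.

215

Open {C, D}; cheapest assignment that respects the capacities:
  C (cap 15, load 12): S3 — cost 12×2 = 24
  D (cap 17, load 17): S1, S2 — cost 7×3 + 10×6 = 81
  Shipping 105, fixed 110 → total 215.
  Any other capacity-feasible assignment to {C, D} ships for at least 105.
Compare {B, C, E}: its best feasible assignment gives total 217.
Compare {B, C, D}: its best feasible assignment gives total 224.
Every other set of open sites that can feasibly serve all demand totals ≥ 217 even under its best assignment. Minimum: 215.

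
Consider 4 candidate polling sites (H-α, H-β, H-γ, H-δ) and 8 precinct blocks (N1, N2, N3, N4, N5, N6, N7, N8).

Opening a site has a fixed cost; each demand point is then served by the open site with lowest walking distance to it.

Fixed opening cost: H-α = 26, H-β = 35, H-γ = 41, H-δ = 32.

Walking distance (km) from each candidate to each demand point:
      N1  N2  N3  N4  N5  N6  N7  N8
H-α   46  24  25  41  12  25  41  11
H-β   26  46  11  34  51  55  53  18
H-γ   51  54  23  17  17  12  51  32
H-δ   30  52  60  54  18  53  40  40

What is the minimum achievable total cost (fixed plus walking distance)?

Open {H-α, H-β}: assign each demand point to its cheapest open site.
  N1→H-β 26, N2→H-α 24, N3→H-β 11, N4→H-β 34, N5→H-α 12, N6→H-α 25, N7→H-α 41, N8→H-α 11
  walking distance 184, fixed 61 → total 245.
Compare {H-α}: walking distance 225 + fixed 26 = 251.
Compare {H-α, H-γ}: walking distance 186 + fixed 67 = 253.
Compare {H-α, H-β, H-γ}: walking distance 154 + fixed 102 = 256.
All other subsets cost ≥ 251. Minimum total cost: 245.

245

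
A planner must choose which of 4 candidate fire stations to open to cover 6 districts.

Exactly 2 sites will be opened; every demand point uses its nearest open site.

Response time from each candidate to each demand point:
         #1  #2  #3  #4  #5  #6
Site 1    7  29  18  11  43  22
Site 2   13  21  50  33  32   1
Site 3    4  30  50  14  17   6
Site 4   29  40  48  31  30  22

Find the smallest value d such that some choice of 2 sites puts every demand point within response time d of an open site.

29

Open {Site 1, Site 3}.
  Farthest demand point is #2 at response time 29 (to Site 1); all others are ≤ 29.
With {Site 1, Site 4} the worst case is 30.
With {Site 1, Site 2} the worst case is 32.
No size-2 selection achieves below 29.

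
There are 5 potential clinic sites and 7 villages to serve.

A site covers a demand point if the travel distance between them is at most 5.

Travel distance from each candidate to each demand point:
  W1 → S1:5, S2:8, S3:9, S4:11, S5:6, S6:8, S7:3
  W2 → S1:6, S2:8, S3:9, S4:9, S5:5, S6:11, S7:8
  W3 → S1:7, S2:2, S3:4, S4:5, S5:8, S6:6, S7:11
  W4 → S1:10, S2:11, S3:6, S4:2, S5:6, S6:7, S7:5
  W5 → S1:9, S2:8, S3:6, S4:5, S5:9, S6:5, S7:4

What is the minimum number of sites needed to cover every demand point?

Coverage sets (demand points within 5 of each site):
  W1: {S1, S7}
  W2: {S5}
  W3: {S2, S3, S4}
  W4: {S4, S7}
  W5: {S4, S6, S7}
No 3 sites suffice: every size-3 union leaves at least one demand point uncovered.
But {W1, W2, W3, W5} covers everything, so the minimum is 4.

4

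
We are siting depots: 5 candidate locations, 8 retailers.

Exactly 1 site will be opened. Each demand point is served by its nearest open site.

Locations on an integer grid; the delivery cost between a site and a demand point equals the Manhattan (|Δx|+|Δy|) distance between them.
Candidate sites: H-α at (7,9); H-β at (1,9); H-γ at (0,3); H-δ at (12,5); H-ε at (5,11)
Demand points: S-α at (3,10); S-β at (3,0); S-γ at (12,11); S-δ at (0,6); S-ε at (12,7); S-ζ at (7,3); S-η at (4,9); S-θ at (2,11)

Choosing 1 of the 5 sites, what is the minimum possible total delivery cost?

Open {H-α}.
  S-α→H-α 5, S-β→H-α 13, S-γ→H-α 7, S-δ→H-α 10, S-ε→H-α 7, S-ζ→H-α 6, S-η→H-α 3, S-θ→H-α 7  ⇒ total 58.
Compare {H-ε}: total 60.
Compare {H-β}: total 62.
No size-1 selection does better; minimum is 58.

58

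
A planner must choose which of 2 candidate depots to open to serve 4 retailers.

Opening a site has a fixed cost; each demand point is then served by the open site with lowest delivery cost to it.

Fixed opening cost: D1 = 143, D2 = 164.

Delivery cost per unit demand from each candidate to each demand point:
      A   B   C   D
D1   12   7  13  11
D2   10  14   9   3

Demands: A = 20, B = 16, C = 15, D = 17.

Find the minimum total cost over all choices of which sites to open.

774

Open {D2}: assign each demand point to its cheapest open site.
  A→D2 20×10=200, B→D2 16×14=224, C→D2 15×9=135, D→D2 17×3=51
  delivery cost 610, fixed 164 → total 774.
Compare {D1, D2}: delivery cost 498 + fixed 307 = 805.
Compare {D1}: delivery cost 734 + fixed 143 = 877.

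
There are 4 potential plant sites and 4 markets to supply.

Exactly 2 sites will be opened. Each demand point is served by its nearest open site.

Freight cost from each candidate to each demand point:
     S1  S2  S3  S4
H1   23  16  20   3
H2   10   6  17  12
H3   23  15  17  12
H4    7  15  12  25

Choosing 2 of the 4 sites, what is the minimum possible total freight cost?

36

Open {H1, H2}.
  S1→H2 10, S2→H2 6, S3→H2 17, S4→H1 3  ⇒ total 36.
Compare {H1, H4}: total 37.
Compare {H2, H4}: total 37.
No size-2 selection does better; minimum is 36.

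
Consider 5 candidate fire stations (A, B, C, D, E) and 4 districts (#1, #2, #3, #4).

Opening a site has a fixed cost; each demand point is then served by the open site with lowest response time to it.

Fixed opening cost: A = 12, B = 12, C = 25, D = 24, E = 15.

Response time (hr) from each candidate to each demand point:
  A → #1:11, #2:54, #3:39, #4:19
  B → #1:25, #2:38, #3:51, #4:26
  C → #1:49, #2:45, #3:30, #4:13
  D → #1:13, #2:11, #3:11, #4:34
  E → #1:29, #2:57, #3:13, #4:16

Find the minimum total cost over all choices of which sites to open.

Open {A, D}: assign each demand point to its cheapest open site.
  #1→A 11, #2→D 11, #3→D 11, #4→A 19
  response time 52, fixed 36 → total 88.
Compare {D, E}: response time 51 + fixed 39 = 90.
Compare {D}: response time 69 + fixed 24 = 93.
Compare {B, D}: response time 61 + fixed 36 = 97.
All other subsets cost ≥ 90. Minimum total cost: 88.

88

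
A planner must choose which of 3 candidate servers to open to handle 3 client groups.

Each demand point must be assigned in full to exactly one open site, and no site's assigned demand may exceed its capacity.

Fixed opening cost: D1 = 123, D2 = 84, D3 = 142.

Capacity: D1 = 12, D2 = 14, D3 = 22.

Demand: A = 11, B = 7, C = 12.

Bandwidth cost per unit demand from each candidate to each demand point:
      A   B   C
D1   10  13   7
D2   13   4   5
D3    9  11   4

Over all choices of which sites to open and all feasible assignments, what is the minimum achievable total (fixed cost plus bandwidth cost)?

462

Open {D2, D3}; cheapest assignment that respects the capacities:
  D2 (cap 14, load 12): C — cost 12×5 = 60
  D3 (cap 22, load 18): A, B — cost 11×9 + 7×11 = 176
  Shipping 236, fixed 226 → total 462.
  Any other capacity-feasible assignment to {D2, D3} ships for at least 236.
Compare {D1, D3}: its best feasible assignment gives total 500.
Compare {D1, D2, D3}: its best feasible assignment gives total 535.
Every other set of open sites that can feasibly serve all demand totals ≥ 500 even under its best assignment. Minimum: 462.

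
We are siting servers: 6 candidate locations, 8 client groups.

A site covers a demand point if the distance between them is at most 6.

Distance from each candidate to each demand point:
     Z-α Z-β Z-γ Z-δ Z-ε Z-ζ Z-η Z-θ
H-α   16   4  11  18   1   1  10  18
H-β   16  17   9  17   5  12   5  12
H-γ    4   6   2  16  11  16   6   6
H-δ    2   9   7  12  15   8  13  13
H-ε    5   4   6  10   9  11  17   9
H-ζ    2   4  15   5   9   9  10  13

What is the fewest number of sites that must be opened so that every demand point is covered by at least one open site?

3

Coverage sets (demand points within 6 of each site):
  H-α: {Z-β, Z-ε, Z-ζ}
  H-β: {Z-ε, Z-η}
  H-γ: {Z-α, Z-β, Z-γ, Z-η, Z-θ}
  H-δ: {Z-α}
  H-ε: {Z-α, Z-β, Z-γ}
  H-ζ: {Z-α, Z-β, Z-δ}
No 2 sites suffice: every size-2 union leaves at least one demand point uncovered.
But {H-α, H-γ, H-ζ} covers everything, so the minimum is 3.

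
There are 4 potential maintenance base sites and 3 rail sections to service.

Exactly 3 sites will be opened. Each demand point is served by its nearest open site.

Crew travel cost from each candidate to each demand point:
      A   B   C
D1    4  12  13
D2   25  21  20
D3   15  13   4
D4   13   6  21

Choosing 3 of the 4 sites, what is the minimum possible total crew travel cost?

14

Open {D1, D3, D4}.
  A→D1 4, B→D4 6, C→D3 4  ⇒ total 14.
Compare {D1, D2, D3}: total 20.
Compare {D1, D2, D4}: total 23.
No size-3 selection does better; minimum is 14.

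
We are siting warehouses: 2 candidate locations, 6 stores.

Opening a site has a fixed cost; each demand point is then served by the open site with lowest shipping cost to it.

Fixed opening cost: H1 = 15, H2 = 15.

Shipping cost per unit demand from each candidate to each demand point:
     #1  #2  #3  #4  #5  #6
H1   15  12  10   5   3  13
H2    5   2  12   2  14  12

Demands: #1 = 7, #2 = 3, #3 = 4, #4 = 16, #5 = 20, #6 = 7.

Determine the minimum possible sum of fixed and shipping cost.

Open {H1, H2}: assign each demand point to its cheapest open site.
  #1→H2 7×5=35, #2→H2 3×2=6, #3→H1 4×10=40, #4→H2 16×2=32, #5→H1 20×3=60, #6→H2 7×12=84
  shipping cost 257, fixed 30 → total 287.
Compare {H1}: shipping cost 412 + fixed 15 = 427.
Compare {H2}: shipping cost 485 + fixed 15 = 500.

287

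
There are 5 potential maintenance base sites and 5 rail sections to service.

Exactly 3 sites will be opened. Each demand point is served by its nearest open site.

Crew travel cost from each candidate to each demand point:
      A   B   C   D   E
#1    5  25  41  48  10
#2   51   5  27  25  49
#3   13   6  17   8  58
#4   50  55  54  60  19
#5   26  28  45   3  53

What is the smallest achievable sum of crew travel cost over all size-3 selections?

41

Open {#1, #3, #5}.
  A→#1 5, B→#3 6, C→#3 17, D→#5 3, E→#1 10  ⇒ total 41.
Compare {#1, #2, #3}: total 45.
Compare {#1, #3, #4}: total 46.
No size-3 selection does better; minimum is 41.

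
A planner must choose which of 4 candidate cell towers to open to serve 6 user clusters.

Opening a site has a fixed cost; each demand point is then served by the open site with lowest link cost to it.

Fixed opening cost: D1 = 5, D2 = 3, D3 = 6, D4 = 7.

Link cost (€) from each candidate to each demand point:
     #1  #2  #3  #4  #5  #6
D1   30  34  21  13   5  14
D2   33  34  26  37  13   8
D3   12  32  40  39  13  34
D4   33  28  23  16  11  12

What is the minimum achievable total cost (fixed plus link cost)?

105

Open {D1, D2, D3}: assign each demand point to its cheapest open site.
  #1→D3 12, #2→D3 32, #3→D1 21, #4→D1 13, #5→D1 5, #6→D2 8
  link cost 91, fixed 14 → total 105.
Compare {D1, D3}: link cost 97 + fixed 11 = 108.
Compare {D1, D2, D3, D4}: link cost 87 + fixed 21 = 108.
Compare {D1, D3, D4}: link cost 91 + fixed 18 = 109.
All other subsets cost ≥ 108. Minimum total cost: 105.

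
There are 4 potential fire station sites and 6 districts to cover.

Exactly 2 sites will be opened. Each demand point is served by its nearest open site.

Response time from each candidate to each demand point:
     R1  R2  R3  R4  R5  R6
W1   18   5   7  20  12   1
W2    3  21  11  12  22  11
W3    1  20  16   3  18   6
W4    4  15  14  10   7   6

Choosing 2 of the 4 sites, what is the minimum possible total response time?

29

Open {W1, W3}.
  R1→W3 1, R2→W1 5, R3→W1 7, R4→W3 3, R5→W1 12, R6→W1 1  ⇒ total 29.
Compare {W1, W4}: total 34.
Compare {W1, W2}: total 40.
No size-2 selection does better; minimum is 29.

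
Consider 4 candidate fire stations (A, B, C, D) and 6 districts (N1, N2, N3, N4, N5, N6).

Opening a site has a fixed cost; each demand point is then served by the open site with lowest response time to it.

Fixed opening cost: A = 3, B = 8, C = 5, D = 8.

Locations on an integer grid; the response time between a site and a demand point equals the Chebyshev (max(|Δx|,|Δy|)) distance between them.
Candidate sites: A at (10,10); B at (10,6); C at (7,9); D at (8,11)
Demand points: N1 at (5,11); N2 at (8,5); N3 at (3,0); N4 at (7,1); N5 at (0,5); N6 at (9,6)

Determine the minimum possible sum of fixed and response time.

Open {B, C}: assign each demand point to its cheapest open site.
  N1→C 2, N2→B 2, N3→B 7, N4→B 5, N5→C 7, N6→B 1
  response time 24, fixed 13 → total 37.
Compare {B}: response time 30 + fixed 8 = 38.
Compare {C}: response time 33 + fixed 5 = 38.
Compare {A, B, C}: response time 24 + fixed 16 = 40.
All other subsets cost ≥ 38. Minimum total cost: 37.

37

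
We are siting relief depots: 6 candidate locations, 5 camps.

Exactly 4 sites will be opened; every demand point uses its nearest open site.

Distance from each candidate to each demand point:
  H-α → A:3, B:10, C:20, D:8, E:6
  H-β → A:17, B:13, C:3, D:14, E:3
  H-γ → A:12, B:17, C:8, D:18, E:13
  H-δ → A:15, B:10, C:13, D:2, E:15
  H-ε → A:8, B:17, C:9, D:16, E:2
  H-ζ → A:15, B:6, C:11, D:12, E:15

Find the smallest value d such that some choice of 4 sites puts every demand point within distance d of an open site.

6

Open {H-α, H-β, H-δ, H-ζ}.
  Farthest demand point is B at distance 6 (to H-ζ); all others are ≤ 6.
With {H-α, H-β, H-γ, H-ζ} the worst case is 8.
With {H-α, H-β, H-ε, H-ζ} the worst case is 8.
No size-4 selection achieves below 6.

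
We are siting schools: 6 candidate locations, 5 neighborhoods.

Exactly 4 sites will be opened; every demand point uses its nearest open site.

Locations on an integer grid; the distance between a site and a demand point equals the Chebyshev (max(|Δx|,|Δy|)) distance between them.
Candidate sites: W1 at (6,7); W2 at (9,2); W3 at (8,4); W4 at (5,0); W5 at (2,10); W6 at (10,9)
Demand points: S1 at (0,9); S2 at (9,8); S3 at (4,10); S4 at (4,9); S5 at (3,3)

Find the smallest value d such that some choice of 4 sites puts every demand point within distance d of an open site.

Open {W1, W2, W4, W5}.
  Farthest demand point is S2 at distance 3 (to W1); all others are ≤ 3.
With {W1, W3, W4, W5} the worst case is 3.
With {W1, W4, W5, W6} the worst case is 3.
No size-4 selection achieves below 3.

3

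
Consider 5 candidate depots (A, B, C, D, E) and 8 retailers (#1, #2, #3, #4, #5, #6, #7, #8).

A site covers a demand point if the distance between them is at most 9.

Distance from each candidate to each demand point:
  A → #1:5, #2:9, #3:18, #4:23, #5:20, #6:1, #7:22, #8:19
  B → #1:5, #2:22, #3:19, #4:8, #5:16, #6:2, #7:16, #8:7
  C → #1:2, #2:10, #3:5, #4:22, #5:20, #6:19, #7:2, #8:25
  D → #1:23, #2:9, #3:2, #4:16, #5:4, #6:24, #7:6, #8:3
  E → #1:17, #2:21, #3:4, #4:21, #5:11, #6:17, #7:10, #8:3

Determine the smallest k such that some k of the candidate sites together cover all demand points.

Coverage sets (demand points within 9 of each site):
  A: {#1, #2, #6}
  B: {#1, #4, #6, #8}
  C: {#1, #3, #7}
  D: {#2, #3, #5, #7, #8}
  E: {#3, #8}
No single site covers all 8 demand points.
But {B, D} covers everything, so the minimum is 2.

2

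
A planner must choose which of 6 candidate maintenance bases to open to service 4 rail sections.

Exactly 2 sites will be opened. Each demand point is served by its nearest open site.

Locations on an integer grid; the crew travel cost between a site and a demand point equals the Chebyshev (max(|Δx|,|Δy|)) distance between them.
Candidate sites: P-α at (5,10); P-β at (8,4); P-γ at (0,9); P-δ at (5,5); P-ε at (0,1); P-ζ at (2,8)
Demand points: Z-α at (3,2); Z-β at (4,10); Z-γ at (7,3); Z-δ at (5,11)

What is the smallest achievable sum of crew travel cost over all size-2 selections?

7

Open {P-α, P-δ}.
  Z-α→P-δ 3, Z-β→P-α 1, Z-γ→P-δ 2, Z-δ→P-α 1  ⇒ total 7.
Compare {P-α, P-β}: total 8.
Compare {P-δ, P-ζ}: total 10.
No size-2 selection does better; minimum is 7.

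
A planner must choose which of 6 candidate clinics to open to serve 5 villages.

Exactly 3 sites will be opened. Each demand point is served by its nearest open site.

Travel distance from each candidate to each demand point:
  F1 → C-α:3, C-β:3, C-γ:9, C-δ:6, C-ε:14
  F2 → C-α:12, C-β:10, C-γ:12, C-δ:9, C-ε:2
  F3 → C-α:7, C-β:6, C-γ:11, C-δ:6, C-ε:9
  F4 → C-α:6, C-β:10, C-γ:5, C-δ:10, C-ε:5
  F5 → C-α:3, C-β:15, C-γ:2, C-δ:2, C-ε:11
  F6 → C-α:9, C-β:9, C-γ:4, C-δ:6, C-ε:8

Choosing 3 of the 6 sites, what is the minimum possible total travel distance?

Open {F1, F2, F5}.
  C-α→F1 3, C-β→F1 3, C-γ→F5 2, C-δ→F5 2, C-ε→F2 2  ⇒ total 12.
Compare {F1, F4, F5}: total 15.
Compare {F2, F3, F5}: total 15.
No size-3 selection does better; minimum is 12.

12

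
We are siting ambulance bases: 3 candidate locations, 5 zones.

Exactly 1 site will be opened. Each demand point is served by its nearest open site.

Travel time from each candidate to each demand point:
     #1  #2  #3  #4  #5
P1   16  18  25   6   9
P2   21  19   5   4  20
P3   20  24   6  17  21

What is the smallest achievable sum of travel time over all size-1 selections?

Open {P2}.
  #1→P2 21, #2→P2 19, #3→P2 5, #4→P2 4, #5→P2 20  ⇒ total 69.
Compare {P1}: total 74.
Compare {P3}: total 88.

69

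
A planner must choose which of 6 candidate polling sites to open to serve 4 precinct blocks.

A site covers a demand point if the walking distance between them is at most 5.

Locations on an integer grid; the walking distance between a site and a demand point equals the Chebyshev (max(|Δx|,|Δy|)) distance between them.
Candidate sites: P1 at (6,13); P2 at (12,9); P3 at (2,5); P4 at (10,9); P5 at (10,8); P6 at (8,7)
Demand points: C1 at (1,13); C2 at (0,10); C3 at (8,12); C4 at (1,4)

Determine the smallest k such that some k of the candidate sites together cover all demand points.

2

Coverage sets (demand points within 5 of each site):
  P1: {C1, C3}
  P2: {C3}
  P3: {C2, C4}
  P4: {C3}
  P5: {C3}
  P6: {C3}
No single site covers all 4 demand points.
But {P1, P3} covers everything, so the minimum is 2.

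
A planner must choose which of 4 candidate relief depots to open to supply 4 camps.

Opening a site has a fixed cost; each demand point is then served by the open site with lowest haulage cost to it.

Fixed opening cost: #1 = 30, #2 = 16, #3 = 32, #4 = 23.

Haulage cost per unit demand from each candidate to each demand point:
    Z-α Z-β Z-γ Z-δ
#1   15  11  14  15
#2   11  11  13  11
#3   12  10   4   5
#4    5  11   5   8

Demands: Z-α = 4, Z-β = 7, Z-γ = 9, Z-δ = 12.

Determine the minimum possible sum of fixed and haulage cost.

241

Open {#3, #4}: assign each demand point to its cheapest open site.
  Z-α→#4 4×5=20, Z-β→#3 7×10=70, Z-γ→#3 9×4=36, Z-δ→#3 12×5=60
  haulage cost 186, fixed 55 → total 241.
Compare {#3}: haulage cost 214 + fixed 32 = 246.
Compare {#2, #3, #4}: haulage cost 186 + fixed 71 = 257.
Compare {#2, #3}: haulage cost 210 + fixed 48 = 258.
All other subsets cost ≥ 246. Minimum total cost: 241.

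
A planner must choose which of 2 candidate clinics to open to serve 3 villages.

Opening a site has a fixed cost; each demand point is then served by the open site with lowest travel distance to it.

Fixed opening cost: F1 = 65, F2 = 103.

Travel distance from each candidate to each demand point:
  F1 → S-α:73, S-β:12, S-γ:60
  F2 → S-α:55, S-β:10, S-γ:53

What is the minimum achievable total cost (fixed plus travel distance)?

210

Open {F1}: assign each demand point to its cheapest open site.
  S-α→F1 73, S-β→F1 12, S-γ→F1 60
  travel distance 145, fixed 65 → total 210.
Compare {F2}: travel distance 118 + fixed 103 = 221.
Compare {F1, F2}: travel distance 118 + fixed 168 = 286.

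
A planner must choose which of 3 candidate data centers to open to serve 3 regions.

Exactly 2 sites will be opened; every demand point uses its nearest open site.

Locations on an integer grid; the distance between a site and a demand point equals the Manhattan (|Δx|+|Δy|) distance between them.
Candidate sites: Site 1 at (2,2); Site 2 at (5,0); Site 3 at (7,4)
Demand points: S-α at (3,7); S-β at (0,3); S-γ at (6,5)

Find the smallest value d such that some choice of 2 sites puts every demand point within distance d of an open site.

6

Open {Site 1, Site 2}.
  Farthest demand point is S-α at distance 6 (to Site 1); all others are ≤ 6.
With {Site 1, Site 3} the worst case is 6.
With {Site 2, Site 3} the worst case is 8.
No size-2 selection achieves below 6.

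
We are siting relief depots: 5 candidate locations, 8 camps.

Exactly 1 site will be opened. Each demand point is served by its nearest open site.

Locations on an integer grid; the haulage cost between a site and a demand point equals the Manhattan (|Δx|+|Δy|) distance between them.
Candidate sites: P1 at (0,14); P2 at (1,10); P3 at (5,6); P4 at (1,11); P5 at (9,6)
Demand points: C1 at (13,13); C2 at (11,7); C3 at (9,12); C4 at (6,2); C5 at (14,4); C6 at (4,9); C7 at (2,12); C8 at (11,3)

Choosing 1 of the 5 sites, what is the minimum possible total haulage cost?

Open {P5}.
  C1→P5 11, C2→P5 3, C3→P5 6, C4→P5 7, C5→P5 7, C6→P5 8, C7→P5 13, C8→P5 5  ⇒ total 60.
Compare {P3}: total 70.
Compare {P2}: total 94.
No size-1 selection does better; minimum is 60.

60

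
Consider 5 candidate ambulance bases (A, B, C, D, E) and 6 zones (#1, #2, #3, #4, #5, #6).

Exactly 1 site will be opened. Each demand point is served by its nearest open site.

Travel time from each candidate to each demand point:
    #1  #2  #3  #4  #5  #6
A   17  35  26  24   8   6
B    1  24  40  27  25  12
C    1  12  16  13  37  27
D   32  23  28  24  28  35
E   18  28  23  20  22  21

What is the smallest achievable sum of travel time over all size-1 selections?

Open {C}.
  #1→C 1, #2→C 12, #3→C 16, #4→C 13, #5→C 37, #6→C 27  ⇒ total 106.
Compare {A}: total 116.
Compare {B}: total 129.
No size-1 selection does better; minimum is 106.

106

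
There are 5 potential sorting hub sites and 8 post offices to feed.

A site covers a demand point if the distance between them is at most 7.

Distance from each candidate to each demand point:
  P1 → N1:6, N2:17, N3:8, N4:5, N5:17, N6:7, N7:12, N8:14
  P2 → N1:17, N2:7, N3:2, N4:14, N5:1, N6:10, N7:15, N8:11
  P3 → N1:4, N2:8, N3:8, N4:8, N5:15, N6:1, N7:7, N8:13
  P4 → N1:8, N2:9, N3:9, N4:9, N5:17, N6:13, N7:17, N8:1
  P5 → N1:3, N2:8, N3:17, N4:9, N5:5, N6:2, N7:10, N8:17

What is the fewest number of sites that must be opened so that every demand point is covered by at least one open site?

Coverage sets (demand points within 7 of each site):
  P1: {N1, N4, N6}
  P2: {N2, N3, N5}
  P3: {N1, N6, N7}
  P4: {N8}
  P5: {N1, N5, N6}
No 3 sites suffice: every size-3 union leaves at least one demand point uncovered.
But {P1, P2, P3, P4} covers everything, so the minimum is 4.

4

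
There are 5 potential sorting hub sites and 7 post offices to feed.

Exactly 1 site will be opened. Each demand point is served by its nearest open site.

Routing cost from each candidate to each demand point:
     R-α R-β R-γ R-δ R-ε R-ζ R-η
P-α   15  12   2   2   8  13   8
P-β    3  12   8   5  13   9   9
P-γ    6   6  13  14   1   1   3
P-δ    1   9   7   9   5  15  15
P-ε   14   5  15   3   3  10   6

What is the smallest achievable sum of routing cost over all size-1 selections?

44

Open {P-γ}.
  R-α→P-γ 6, R-β→P-γ 6, R-γ→P-γ 13, R-δ→P-γ 14, R-ε→P-γ 1, R-ζ→P-γ 1, R-η→P-γ 3  ⇒ total 44.
Compare {P-ε}: total 56.
Compare {P-β}: total 59.
No size-1 selection does better; minimum is 44.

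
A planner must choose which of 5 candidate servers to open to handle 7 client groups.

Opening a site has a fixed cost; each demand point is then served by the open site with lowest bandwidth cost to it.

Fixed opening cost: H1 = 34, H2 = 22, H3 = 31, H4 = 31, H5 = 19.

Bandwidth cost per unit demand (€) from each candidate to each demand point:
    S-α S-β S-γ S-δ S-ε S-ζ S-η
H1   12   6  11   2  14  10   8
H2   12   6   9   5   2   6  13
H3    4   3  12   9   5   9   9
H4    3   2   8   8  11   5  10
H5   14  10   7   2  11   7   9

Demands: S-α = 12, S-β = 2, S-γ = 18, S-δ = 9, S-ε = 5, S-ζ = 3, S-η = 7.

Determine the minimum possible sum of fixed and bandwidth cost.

344

Open {H2, H4, H5}: assign each demand point to its cheapest open site.
  S-α→H4 12×3=36, S-β→H4 2×2=4, S-γ→H5 18×7=126, S-δ→H5 9×2=18, S-ε→H2 5×2=10, S-ζ→H4 3×5=15, S-η→H5 7×9=63
  bandwidth cost 272, fixed 72 → total 344.
Compare {H3, H5}: bandwidth cost 307 + fixed 50 = 357.
Compare {H2, H3, H5}: bandwidth cost 289 + fixed 72 = 361.
Compare {H4, H5}: bandwidth cost 317 + fixed 50 = 367.
All other subsets cost ≥ 357. Minimum total cost: 344.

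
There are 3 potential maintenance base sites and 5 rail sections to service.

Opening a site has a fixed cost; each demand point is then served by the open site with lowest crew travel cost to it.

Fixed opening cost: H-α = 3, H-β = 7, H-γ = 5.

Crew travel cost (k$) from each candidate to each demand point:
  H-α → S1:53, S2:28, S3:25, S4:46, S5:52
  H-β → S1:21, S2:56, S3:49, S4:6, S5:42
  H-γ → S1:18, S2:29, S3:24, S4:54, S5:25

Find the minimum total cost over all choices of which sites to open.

114

Open {H-β, H-γ}: assign each demand point to its cheapest open site.
  S1→H-γ 18, S2→H-γ 29, S3→H-γ 24, S4→H-β 6, S5→H-γ 25
  crew travel cost 102, fixed 12 → total 114.
Compare {H-α, H-β, H-γ}: crew travel cost 101 + fixed 15 = 116.
Compare {H-α, H-β}: crew travel cost 122 + fixed 10 = 132.
Compare {H-α, H-γ}: crew travel cost 141 + fixed 8 = 149.
All other subsets cost ≥ 116. Minimum total cost: 114.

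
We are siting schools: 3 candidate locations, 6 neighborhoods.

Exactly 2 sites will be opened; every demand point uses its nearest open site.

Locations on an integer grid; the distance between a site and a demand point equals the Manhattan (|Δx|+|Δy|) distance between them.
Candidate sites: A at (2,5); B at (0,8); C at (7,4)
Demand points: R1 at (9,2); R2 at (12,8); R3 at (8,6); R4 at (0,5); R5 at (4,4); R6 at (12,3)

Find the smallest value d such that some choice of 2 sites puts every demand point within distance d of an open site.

9

Open {A, C}.
  Farthest demand point is R2 at distance 9 (to C); all others are ≤ 9.
With {B, C} the worst case is 9.
With {A, B} the worst case is 12.
No size-2 selection achieves below 9.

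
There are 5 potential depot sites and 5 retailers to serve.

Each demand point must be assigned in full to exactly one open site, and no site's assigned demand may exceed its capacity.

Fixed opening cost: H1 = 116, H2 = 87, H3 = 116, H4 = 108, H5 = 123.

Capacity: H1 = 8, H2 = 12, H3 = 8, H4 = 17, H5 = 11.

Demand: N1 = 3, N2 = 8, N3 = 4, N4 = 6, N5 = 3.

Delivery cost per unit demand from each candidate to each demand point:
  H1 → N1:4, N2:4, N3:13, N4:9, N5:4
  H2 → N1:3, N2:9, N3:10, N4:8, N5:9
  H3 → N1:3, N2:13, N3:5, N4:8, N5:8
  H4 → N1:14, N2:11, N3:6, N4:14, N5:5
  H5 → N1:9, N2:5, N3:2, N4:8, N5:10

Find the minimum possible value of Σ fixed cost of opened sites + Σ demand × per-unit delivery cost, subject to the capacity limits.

379

Open {H2, H4}; cheapest assignment that respects the capacities:
  H2 (cap 12, load 9): N1, N4 — cost 3×3 + 6×8 = 57
  H4 (cap 17, load 15): N2, N3, N5 — cost 8×11 + 4×6 + 3×5 = 127
  Shipping 184, fixed 195 → total 379.
  Any other capacity-feasible assignment to {H2, H4} ships for at least 184.
Compare {H1, H4}: its best feasible assignment gives total 421.
Compare {H4, H5}: its best feasible assignment gives total 421.
Every other set of open sites that can feasibly serve all demand totals ≥ 421 even under its best assignment. Minimum: 379.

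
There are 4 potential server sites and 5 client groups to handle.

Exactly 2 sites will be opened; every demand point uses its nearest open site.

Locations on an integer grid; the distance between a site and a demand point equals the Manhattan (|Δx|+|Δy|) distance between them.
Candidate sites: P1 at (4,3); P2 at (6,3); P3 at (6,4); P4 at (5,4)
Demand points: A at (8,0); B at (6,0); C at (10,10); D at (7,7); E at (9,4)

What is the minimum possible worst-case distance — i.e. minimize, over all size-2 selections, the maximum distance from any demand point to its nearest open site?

Open {P1, P3}.
  Farthest demand point is C at distance 10 (to P3); all others are ≤ 10.
With {P2, P3} the worst case is 10.
With {P3, P4} the worst case is 10.
No size-2 selection achieves below 10.

10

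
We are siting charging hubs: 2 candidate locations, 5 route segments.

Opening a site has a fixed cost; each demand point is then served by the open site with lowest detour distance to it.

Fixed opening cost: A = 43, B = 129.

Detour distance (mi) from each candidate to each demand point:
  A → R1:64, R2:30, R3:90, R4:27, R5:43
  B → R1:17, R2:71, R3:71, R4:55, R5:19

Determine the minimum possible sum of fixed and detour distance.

Open {A}: assign each demand point to its cheapest open site.
  R1→A 64, R2→A 30, R3→A 90, R4→A 27, R5→A 43
  detour distance 254, fixed 43 → total 297.
Compare {A, B}: detour distance 164 + fixed 172 = 336.
Compare {B}: detour distance 233 + fixed 129 = 362.

297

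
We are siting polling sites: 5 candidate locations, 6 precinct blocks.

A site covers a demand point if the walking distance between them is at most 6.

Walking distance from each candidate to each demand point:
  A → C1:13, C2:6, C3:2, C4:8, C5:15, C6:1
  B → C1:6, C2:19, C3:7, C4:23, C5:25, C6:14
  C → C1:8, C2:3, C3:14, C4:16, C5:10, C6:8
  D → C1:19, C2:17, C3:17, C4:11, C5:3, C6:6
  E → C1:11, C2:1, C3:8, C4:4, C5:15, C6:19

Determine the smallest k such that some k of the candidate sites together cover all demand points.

Coverage sets (demand points within 6 of each site):
  A: {C2, C3, C6}
  B: {C1}
  C: {C2}
  D: {C5, C6}
  E: {C2, C4}
No 3 sites suffice: every size-3 union leaves at least one demand point uncovered.
But {A, B, D, E} covers everything, so the minimum is 4.

4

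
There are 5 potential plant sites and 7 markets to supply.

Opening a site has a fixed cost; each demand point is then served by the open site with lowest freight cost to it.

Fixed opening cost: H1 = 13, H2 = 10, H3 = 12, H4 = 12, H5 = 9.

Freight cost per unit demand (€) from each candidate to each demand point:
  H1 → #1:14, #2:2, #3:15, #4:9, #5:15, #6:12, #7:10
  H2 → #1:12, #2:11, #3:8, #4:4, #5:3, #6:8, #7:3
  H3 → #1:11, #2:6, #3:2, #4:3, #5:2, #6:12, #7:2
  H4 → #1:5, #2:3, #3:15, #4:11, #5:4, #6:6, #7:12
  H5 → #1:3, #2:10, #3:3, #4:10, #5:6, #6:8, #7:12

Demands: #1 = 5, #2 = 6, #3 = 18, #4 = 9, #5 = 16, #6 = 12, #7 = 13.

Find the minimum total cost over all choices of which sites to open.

259

Open {H3, H4, H5}: assign each demand point to its cheapest open site.
  #1→H5 5×3=15, #2→H4 6×3=18, #3→H3 18×2=36, #4→H3 9×3=27, #5→H3 16×2=32, #6→H4 12×6=72, #7→H3 13×2=26
  freight cost 226, fixed 33 → total 259.
Compare {H3, H4}: freight cost 236 + fixed 24 = 260.
Compare {H1, H3, H4, H5}: freight cost 220 + fixed 46 = 266.
Compare {H1, H3, H4}: freight cost 230 + fixed 37 = 267.
All other subsets cost ≥ 260. Minimum total cost: 259.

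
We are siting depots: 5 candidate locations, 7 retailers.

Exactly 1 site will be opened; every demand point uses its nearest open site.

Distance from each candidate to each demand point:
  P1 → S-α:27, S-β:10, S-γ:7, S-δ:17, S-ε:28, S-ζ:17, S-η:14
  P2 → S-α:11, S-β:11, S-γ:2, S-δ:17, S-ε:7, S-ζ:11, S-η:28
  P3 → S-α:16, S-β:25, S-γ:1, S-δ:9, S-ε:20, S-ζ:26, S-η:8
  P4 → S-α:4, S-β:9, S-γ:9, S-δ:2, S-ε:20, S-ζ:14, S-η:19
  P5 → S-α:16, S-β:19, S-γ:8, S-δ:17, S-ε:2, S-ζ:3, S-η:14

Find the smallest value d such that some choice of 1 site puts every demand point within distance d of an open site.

19

Open {P5}.
  Farthest demand point is S-β at distance 19 (to P5); all others are ≤ 19.
With {P4} the worst case is 20.
With {P3} the worst case is 26.
No size-1 selection achieves below 19.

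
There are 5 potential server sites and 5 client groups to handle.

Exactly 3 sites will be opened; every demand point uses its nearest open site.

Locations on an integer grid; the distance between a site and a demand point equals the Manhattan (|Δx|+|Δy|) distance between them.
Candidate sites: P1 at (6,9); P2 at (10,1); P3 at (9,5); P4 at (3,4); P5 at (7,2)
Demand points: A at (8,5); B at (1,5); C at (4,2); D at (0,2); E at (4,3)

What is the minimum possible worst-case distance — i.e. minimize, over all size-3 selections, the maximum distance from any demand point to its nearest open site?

5

Open {P1, P3, P4}.
  Farthest demand point is D at distance 5 (to P4); all others are ≤ 5.
With {P1, P4, P5} the worst case is 5.
With {P2, P3, P4} the worst case is 5.
No size-3 selection achieves below 5.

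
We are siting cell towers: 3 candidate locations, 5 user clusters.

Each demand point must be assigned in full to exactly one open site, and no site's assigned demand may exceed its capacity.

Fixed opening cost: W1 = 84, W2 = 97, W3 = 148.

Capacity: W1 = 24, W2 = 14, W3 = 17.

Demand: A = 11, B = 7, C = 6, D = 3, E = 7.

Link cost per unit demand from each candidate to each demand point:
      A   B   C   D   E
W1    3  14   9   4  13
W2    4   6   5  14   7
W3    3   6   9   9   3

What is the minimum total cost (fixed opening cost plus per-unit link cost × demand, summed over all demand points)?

Open {W1, W2}; cheapest assignment that respects the capacities:
  W1 (cap 24, load 20): A, C, D — cost 11×3 + 6×9 + 3×4 = 99
  W2 (cap 14, load 14): B, E — cost 7×6 + 7×7 = 91
  Shipping 190, fixed 181 → total 371.
  Any other capacity-feasible assignment to {W1, W2} ships for at least 190.
Compare {W1, W3}: its best feasible assignment gives total 394.
Compare {W1, W2, W3}: its best feasible assignment gives total 467.
Every other set of open sites that can feasibly serve all demand totals ≥ 394 even under its best assignment. Minimum: 371.

371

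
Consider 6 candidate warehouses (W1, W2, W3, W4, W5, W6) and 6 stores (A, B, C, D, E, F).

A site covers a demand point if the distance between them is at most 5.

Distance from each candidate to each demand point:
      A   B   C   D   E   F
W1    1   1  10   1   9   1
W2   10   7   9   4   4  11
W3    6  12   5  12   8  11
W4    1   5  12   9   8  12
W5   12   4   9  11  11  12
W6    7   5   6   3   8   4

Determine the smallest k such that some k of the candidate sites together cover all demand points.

3

Coverage sets (demand points within 5 of each site):
  W1: {A, B, D, F}
  W2: {D, E}
  W3: {C}
  W4: {A, B}
  W5: {B}
  W6: {B, D, F}
No 2 sites suffice: every size-2 union leaves at least one demand point uncovered.
But {W1, W2, W3} covers everything, so the minimum is 3.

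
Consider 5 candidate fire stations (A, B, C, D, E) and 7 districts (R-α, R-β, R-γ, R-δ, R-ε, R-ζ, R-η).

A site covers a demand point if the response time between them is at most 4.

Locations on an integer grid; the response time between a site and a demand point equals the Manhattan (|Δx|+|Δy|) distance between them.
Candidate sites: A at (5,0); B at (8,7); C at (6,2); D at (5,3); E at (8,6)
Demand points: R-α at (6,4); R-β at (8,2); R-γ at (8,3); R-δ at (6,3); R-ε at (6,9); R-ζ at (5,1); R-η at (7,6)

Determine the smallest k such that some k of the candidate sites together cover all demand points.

2

Coverage sets (demand points within 4 of each site):
  A: {R-δ, R-ζ}
  B: {R-γ, R-ε, R-η}
  C: {R-α, R-β, R-γ, R-δ, R-ζ}
  D: {R-α, R-β, R-γ, R-δ, R-ζ}
  E: {R-α, R-β, R-γ, R-η}
No single site covers all 7 demand points.
But {B, C} covers everything, so the minimum is 2.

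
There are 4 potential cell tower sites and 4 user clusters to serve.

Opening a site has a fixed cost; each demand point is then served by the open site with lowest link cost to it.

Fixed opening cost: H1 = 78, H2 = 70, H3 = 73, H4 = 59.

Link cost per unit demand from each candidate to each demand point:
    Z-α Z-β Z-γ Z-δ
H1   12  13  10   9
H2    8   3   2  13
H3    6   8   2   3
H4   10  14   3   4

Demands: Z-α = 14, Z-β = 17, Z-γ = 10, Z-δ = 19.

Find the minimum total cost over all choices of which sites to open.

355

Open {H2, H3}: assign each demand point to its cheapest open site.
  Z-α→H3 14×6=84, Z-β→H2 17×3=51, Z-γ→H2 10×2=20, Z-δ→H3 19×3=57
  link cost 212, fixed 143 → total 355.
Compare {H3}: link cost 297 + fixed 73 = 370.
Compare {H2, H4}: link cost 259 + fixed 129 = 388.
Compare {H2, H3, H4}: link cost 212 + fixed 202 = 414.
All other subsets cost ≥ 370. Minimum total cost: 355.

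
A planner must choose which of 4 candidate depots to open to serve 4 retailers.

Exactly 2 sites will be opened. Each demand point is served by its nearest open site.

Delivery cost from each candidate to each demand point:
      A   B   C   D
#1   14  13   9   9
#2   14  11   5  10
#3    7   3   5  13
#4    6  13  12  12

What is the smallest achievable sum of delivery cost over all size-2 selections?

24

Open {#1, #3}.
  A→#3 7, B→#3 3, C→#3 5, D→#1 9  ⇒ total 24.
Compare {#2, #3}: total 25.
Compare {#3, #4}: total 26.
No size-2 selection does better; minimum is 24.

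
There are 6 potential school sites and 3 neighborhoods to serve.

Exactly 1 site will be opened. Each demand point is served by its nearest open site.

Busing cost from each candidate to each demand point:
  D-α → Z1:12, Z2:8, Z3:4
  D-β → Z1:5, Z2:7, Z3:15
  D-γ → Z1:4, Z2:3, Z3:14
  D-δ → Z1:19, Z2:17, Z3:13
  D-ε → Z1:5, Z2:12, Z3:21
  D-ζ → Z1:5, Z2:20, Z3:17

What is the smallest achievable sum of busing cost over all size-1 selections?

21

Open {D-γ}.
  Z1→D-γ 4, Z2→D-γ 3, Z3→D-γ 14  ⇒ total 21.
Compare {D-α}: total 24.
Compare {D-β}: total 27.
No size-1 selection does better; minimum is 21.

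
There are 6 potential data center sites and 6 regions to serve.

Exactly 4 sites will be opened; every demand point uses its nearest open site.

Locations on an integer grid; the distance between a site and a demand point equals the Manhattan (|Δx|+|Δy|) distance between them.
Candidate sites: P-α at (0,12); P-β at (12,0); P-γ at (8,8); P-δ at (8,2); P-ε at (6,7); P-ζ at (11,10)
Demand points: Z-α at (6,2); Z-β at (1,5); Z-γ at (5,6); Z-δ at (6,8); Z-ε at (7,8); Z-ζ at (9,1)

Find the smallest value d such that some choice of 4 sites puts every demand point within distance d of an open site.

7

Open {P-α, P-β, P-γ, P-ε}.
  Farthest demand point is Z-β at distance 7 (to P-ε); all others are ≤ 7.
With {P-α, P-β, P-δ, P-ε} the worst case is 7.
With {P-α, P-β, P-ε, P-ζ} the worst case is 7.
No size-4 selection achieves below 7.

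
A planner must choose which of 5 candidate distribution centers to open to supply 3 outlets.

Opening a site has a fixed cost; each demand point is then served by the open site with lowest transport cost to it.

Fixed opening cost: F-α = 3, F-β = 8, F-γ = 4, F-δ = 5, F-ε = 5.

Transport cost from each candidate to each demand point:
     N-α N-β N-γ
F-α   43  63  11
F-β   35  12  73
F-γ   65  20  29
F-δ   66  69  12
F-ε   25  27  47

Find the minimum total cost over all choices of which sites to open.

Open {F-α, F-β, F-ε}: assign each demand point to its cheapest open site.
  N-α→F-ε 25, N-β→F-β 12, N-γ→F-α 11
  transport cost 48, fixed 16 → total 64.
Compare {F-β, F-δ, F-ε}: transport cost 49 + fixed 18 = 67.
Compare {F-α, F-γ, F-ε}: transport cost 56 + fixed 12 = 68.
Compare {F-α, F-β, F-γ, F-ε}: transport cost 48 + fixed 20 = 68.
All other subsets cost ≥ 67. Minimum total cost: 64.

64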